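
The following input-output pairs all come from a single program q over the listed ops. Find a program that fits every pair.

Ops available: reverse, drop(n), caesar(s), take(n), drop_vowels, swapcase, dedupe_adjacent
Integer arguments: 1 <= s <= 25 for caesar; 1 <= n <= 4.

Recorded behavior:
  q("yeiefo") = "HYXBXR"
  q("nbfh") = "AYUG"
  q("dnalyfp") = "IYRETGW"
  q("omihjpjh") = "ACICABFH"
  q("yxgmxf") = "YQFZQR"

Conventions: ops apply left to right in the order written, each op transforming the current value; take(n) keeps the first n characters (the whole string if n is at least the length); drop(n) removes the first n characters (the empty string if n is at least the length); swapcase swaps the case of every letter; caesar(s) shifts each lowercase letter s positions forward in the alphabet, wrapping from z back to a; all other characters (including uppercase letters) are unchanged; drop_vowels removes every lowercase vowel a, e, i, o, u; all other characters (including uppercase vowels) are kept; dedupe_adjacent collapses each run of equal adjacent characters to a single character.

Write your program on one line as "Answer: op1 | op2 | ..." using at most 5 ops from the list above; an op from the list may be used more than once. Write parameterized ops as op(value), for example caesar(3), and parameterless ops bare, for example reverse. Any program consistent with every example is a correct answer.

caesar(15) | caesar(4) | reverse | swapcase

Check, running the answer program on each example:
  "yeiefo" -> "ntxtud" -> "rxbxyh" -> "hyxbxr" -> "HYXBXR"
  "nbfh" -> "cquw" -> "guya" -> "ayug" -> "AYUG"
  "dnalyfp" -> "scpanue" -> "wgteryi" -> "iyretgw" -> "IYRETGW"
  "omihjpjh" -> "dbxwyeyw" -> "hfbacica" -> "acicabfh" -> "ACICABFH"
  "yxgmxf" -> "nmvbmu" -> "rqzfqy" -> "yqfzqr" -> "YQFZQR"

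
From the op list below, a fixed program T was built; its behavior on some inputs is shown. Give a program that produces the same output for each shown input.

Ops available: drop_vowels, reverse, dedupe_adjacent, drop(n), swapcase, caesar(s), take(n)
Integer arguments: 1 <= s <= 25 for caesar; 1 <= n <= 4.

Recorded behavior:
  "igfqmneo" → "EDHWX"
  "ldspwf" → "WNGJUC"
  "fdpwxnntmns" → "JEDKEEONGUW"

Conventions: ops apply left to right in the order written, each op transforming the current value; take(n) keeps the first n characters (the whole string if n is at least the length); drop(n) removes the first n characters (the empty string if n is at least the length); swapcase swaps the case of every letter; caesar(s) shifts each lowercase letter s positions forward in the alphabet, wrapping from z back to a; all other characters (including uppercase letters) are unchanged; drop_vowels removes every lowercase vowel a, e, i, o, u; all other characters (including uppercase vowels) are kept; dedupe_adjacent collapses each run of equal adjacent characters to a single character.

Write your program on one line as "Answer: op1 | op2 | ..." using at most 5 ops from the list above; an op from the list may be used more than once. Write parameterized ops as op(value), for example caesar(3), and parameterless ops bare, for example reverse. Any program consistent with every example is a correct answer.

drop_vowels | caesar(17) | swapcase | reverse

Check, running the answer program on each example:
  "igfqmneo" -> "gfqmn" -> "xwhde" -> "XWHDE" -> "EDHWX"
  "ldspwf" -> "ldspwf" -> "cujgnw" -> "CUJGNW" -> "WNGJUC"
  "fdpwxnntmns" -> "fdpwxnntmns" -> "wugnoeekdej" -> "WUGNOEEKDEJ" -> "JEDKEEONGUW"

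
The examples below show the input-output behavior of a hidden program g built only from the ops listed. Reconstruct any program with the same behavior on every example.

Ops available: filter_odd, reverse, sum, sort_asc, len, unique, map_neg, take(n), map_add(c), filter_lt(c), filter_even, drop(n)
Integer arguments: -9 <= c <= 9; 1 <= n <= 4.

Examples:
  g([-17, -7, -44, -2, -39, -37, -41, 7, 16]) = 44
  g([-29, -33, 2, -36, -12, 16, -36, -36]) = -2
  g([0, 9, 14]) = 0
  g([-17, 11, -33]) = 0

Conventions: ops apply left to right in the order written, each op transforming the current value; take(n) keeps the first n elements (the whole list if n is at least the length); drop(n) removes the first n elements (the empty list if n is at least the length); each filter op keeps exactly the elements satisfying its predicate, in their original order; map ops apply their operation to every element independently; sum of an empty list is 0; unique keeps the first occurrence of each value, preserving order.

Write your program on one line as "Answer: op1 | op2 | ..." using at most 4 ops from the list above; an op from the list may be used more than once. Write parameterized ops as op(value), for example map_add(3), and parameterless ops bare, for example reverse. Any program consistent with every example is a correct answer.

filter_even | map_neg | take(1) | sum

Check, running the answer program on each example:
  [-17, -7, -44, -2, -39, -37, -41, 7, 16] -> [-44, -2, 16] -> [44, 2, -16] -> [44] -> 44
  [-29, -33, 2, -36, -12, 16, -36, -36] -> [2, -36, -12, 16, -36, -36] -> [-2, 36, 12, -16, 36, 36] -> [-2] -> -2
  [0, 9, 14] -> [0, 14] -> [0, -14] -> [0] -> 0
  [-17, 11, -33] -> [] -> [] -> [] -> 0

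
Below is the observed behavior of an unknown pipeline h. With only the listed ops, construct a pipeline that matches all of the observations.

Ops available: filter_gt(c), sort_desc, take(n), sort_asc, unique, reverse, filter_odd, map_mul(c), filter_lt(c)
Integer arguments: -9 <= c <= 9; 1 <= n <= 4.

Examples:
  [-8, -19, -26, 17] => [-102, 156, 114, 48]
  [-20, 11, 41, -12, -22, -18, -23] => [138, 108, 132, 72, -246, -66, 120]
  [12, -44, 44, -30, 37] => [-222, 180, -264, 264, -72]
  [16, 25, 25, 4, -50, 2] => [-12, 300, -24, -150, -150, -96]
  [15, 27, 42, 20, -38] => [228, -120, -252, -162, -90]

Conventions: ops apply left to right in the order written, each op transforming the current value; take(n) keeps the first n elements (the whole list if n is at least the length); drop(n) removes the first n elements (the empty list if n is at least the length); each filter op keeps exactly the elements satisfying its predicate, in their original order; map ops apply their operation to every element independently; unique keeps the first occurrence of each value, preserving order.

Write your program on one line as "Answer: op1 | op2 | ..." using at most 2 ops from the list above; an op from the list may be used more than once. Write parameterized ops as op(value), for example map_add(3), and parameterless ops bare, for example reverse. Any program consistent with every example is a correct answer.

reverse | map_mul(-6)

Check, running the answer program on each example:
  [-8, -19, -26, 17] -> [17, -26, -19, -8] -> [-102, 156, 114, 48]
  [-20, 11, 41, -12, -22, -18, -23] -> [-23, -18, -22, -12, 41, 11, -20] -> [138, 108, 132, 72, -246, -66, 120]
  [12, -44, 44, -30, 37] -> [37, -30, 44, -44, 12] -> [-222, 180, -264, 264, -72]
  [16, 25, 25, 4, -50, 2] -> [2, -50, 4, 25, 25, 16] -> [-12, 300, -24, -150, -150, -96]
  [15, 27, 42, 20, -38] -> [-38, 20, 42, 27, 15] -> [228, -120, -252, -162, -90]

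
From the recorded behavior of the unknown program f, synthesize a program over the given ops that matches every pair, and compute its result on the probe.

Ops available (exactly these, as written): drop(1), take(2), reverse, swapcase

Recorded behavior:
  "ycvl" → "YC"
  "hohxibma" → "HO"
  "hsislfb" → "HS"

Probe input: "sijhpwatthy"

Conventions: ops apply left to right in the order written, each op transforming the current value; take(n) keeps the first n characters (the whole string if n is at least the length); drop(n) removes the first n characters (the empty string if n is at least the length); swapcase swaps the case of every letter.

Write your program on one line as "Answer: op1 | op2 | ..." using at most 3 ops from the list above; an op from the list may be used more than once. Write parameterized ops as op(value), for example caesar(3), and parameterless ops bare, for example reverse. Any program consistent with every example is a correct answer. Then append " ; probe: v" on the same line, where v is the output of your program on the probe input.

take(2) | swapcase ; probe: "SI"

Check, running the answer program on each example:
  "ycvl" -> "yc" -> "YC"
  "hohxibma" -> "ho" -> "HO"
  "hsislfb" -> "hs" -> "HS"
  probe: "sijhpwatthy" -> "si" -> "SI"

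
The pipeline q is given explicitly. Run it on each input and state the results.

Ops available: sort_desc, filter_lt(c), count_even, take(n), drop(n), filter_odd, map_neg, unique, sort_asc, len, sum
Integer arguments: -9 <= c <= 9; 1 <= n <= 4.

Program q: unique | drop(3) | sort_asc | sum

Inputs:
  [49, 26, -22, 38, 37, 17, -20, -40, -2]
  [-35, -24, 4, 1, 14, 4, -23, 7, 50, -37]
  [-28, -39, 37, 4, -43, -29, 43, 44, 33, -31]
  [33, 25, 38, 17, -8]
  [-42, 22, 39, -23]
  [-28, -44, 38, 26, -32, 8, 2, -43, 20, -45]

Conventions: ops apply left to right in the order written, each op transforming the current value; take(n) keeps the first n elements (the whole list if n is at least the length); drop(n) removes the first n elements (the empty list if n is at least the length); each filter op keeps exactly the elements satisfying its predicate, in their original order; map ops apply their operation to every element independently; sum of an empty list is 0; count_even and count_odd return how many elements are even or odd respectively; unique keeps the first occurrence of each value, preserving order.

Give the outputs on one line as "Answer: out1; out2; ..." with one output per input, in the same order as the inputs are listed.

Execution, op by op:
  [49, 26, -22, 38, 37, 17, -20, -40, -2] -> [49, 26, -22, 38, 37, 17, -20, -40, -2] -> [38, 37, 17, -20, -40, -2] -> [-40, -20, -2, 17, 37, 38] -> 30
  [-35, -24, 4, 1, 14, 4, -23, 7, 50, -37] -> [-35, -24, 4, 1, 14, -23, 7, 50, -37] -> [1, 14, -23, 7, 50, -37] -> [-37, -23, 1, 7, 14, 50] -> 12
  [-28, -39, 37, 4, -43, -29, 43, 44, 33, -31] -> [-28, -39, 37, 4, -43, -29, 43, 44, 33, -31] -> [4, -43, -29, 43, 44, 33, -31] -> [-43, -31, -29, 4, 33, 43, 44] -> 21
  [33, 25, 38, 17, -8] -> [33, 25, 38, 17, -8] -> [17, -8] -> [-8, 17] -> 9
  [-42, 22, 39, -23] -> [-42, 22, 39, -23] -> [-23] -> [-23] -> -23
  [-28, -44, 38, 26, -32, 8, 2, -43, 20, -45] -> [-28, -44, 38, 26, -32, 8, 2, -43, 20, -45] -> [26, -32, 8, 2, -43, 20, -45] -> [-45, -43, -32, 2, 8, 20, 26] -> -64

30; 12; 21; 9; -23; -64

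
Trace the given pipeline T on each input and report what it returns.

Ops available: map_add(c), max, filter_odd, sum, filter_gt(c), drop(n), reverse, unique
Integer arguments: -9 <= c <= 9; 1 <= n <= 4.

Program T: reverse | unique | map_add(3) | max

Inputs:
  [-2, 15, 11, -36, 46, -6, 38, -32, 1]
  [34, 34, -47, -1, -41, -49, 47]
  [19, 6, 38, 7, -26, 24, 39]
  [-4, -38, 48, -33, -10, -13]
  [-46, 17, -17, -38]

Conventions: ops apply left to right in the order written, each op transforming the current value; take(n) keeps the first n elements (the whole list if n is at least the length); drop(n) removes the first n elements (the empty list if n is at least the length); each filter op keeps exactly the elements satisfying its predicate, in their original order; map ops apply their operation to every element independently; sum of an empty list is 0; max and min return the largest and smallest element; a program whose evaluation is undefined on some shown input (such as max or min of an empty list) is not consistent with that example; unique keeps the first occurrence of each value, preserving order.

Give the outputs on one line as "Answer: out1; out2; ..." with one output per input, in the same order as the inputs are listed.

49; 50; 42; 51; 20

Execution, op by op:
  [-2, 15, 11, -36, 46, -6, 38, -32, 1] -> [1, -32, 38, -6, 46, -36, 11, 15, -2] -> [1, -32, 38, -6, 46, -36, 11, 15, -2] -> [4, -29, 41, -3, 49, -33, 14, 18, 1] -> 49
  [34, 34, -47, -1, -41, -49, 47] -> [47, -49, -41, -1, -47, 34, 34] -> [47, -49, -41, -1, -47, 34] -> [50, -46, -38, 2, -44, 37] -> 50
  [19, 6, 38, 7, -26, 24, 39] -> [39, 24, -26, 7, 38, 6, 19] -> [39, 24, -26, 7, 38, 6, 19] -> [42, 27, -23, 10, 41, 9, 22] -> 42
  [-4, -38, 48, -33, -10, -13] -> [-13, -10, -33, 48, -38, -4] -> [-13, -10, -33, 48, -38, -4] -> [-10, -7, -30, 51, -35, -1] -> 51
  [-46, 17, -17, -38] -> [-38, -17, 17, -46] -> [-38, -17, 17, -46] -> [-35, -14, 20, -43] -> 20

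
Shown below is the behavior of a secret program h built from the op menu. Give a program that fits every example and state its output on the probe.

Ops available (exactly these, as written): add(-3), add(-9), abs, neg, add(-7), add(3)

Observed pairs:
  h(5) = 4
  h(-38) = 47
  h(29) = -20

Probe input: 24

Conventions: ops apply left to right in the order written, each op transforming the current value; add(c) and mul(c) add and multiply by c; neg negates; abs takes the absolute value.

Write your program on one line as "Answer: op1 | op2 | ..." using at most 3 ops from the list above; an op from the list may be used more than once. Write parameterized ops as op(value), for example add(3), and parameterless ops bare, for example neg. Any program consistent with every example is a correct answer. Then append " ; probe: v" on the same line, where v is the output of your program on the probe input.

add(-9) | neg ; probe: -15

Check, running the answer program on each example:
  5 -> -4 -> 4
  -38 -> -47 -> 47
  29 -> 20 -> -20
  probe: 24 -> 15 -> -15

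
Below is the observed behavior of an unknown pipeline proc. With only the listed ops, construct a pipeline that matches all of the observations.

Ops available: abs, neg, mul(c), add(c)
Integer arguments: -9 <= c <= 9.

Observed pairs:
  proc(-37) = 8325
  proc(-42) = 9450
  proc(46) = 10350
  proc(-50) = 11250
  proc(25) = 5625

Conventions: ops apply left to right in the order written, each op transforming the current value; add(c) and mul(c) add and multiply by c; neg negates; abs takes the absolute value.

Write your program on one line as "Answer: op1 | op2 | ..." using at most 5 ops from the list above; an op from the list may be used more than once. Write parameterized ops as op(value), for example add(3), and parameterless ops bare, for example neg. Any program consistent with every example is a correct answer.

neg | abs | mul(-9) | mul(-5) | mul(5)

Check, running the answer program on each example:
  -37 -> 37 -> 37 -> -333 -> 1665 -> 8325
  -42 -> 42 -> 42 -> -378 -> 1890 -> 9450
  46 -> -46 -> 46 -> -414 -> 2070 -> 10350
  -50 -> 50 -> 50 -> -450 -> 2250 -> 11250
  25 -> -25 -> 25 -> -225 -> 1125 -> 5625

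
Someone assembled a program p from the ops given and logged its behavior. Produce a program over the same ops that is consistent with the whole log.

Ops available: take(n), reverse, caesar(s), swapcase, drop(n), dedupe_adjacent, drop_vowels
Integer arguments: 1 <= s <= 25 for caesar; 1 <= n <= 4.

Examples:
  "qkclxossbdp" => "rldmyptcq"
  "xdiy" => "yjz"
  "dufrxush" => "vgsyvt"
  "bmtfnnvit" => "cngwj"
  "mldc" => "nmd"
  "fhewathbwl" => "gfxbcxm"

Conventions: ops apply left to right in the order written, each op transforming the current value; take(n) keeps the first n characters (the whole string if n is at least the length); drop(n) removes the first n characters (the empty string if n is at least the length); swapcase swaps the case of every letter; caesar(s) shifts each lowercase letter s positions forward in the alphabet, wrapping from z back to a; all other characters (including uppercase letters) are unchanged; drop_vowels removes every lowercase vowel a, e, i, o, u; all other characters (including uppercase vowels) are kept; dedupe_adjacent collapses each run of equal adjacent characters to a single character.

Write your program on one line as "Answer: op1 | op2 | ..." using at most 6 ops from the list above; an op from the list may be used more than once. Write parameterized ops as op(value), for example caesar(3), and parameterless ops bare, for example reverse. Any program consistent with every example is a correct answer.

caesar(1) | reverse | drop_vowels | reverse | dedupe_adjacent

Check, running the answer program on each example:
  "qkclxossbdp" -> "rldmypttceq" -> "qecttpymdlr" -> "qcttpymdlr" -> "rldmypttcq" -> "rldmyptcq"
  "xdiy" -> "yejz" -> "zjey" -> "zjy" -> "yjz" -> "yjz"
  "dufrxush" -> "evgsyvti" -> "itvysgve" -> "tvysgv" -> "vgsyvt" -> "vgsyvt"
  "bmtfnnvit" -> "cnugoowju" -> "ujwoogunc" -> "jwgnc" -> "cngwj" -> "cngwj"
  "mldc" -> "nmed" -> "demn" -> "dmn" -> "nmd" -> "nmd"
  "fhewathbwl" -> "gifxbuicxm" -> "mxciubxfig" -> "mxcbxfg" -> "gfxbcxm" -> "gfxbcxm"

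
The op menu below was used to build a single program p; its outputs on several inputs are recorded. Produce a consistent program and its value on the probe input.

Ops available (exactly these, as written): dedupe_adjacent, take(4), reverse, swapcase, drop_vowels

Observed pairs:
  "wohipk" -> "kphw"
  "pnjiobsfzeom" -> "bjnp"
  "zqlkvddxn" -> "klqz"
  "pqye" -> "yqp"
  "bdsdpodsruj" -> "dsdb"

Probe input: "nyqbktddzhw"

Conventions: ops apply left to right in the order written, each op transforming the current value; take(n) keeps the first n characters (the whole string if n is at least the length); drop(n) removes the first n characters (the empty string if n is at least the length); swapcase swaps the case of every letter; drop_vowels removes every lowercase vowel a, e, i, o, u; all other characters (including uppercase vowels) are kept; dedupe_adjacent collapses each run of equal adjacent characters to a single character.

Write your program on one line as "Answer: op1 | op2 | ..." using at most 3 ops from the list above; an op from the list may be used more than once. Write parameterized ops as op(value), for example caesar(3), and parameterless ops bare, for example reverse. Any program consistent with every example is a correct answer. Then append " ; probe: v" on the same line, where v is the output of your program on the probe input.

drop_vowels | take(4) | reverse ; probe: "bqyn"

Check, running the answer program on each example:
  "wohipk" -> "whpk" -> "whpk" -> "kphw"
  "pnjiobsfzeom" -> "pnjbsfzm" -> "pnjb" -> "bjnp"
  "zqlkvddxn" -> "zqlkvddxn" -> "zqlk" -> "klqz"
  "pqye" -> "pqy" -> "pqy" -> "yqp"
  "bdsdpodsruj" -> "bdsdpdsrj" -> "bdsd" -> "dsdb"
  probe: "nyqbktddzhw" -> "nyqbktddzhw" -> "nyqb" -> "bqyn"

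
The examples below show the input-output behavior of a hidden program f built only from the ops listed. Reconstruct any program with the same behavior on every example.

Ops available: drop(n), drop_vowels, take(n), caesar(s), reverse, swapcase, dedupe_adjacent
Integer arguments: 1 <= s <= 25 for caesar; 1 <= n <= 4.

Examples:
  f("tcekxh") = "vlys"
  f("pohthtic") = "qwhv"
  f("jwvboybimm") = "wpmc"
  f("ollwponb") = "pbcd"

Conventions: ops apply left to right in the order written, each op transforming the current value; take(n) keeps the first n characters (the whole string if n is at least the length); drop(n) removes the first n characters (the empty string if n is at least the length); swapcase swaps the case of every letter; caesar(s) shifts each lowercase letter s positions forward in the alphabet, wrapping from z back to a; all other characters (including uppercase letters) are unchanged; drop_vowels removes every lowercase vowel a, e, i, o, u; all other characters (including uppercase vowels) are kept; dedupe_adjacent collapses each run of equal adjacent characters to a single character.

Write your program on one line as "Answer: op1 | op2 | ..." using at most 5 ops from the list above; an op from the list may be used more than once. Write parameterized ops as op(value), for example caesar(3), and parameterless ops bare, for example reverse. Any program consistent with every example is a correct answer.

caesar(14) | drop_vowels | reverse | take(4)

Check, running the answer program on each example:
  "tcekxh" -> "hqsylv" -> "hqsylv" -> "vlysqh" -> "vlys"
  "pohthtic" -> "dcvhvhwq" -> "dcvhvhwq" -> "qwhvhvcd" -> "qwhv"
  "jwvboybimm" -> "xkjpcmpwaa" -> "xkjpcmpw" -> "wpmcpjkx" -> "wpmc"
  "ollwponb" -> "czzkdcbp" -> "czzkdcbp" -> "pbcdkzzc" -> "pbcd"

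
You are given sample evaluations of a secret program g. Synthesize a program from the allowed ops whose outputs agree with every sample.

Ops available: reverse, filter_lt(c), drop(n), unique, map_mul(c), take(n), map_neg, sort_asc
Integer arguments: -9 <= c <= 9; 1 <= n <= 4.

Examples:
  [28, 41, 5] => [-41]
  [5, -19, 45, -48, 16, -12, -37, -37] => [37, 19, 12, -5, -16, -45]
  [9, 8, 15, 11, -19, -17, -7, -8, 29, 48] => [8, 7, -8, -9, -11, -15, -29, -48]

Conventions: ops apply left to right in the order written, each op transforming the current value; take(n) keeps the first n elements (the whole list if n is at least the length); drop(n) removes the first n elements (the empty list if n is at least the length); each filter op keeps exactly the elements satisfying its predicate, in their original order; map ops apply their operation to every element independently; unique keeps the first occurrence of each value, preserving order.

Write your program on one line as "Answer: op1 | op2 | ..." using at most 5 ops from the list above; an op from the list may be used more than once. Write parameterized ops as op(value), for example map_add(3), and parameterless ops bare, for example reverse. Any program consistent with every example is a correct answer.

reverse | sort_asc | map_neg | drop(2)

Check, running the answer program on each example:
  [28, 41, 5] -> [5, 41, 28] -> [5, 28, 41] -> [-5, -28, -41] -> [-41]
  [5, -19, 45, -48, 16, -12, -37, -37] -> [-37, -37, -12, 16, -48, 45, -19, 5] -> [-48, -37, -37, -19, -12, 5, 16, 45] -> [48, 37, 37, 19, 12, -5, -16, -45] -> [37, 19, 12, -5, -16, -45]
  [9, 8, 15, 11, -19, -17, -7, -8, 29, 48] -> [48, 29, -8, -7, -17, -19, 11, 15, 8, 9] -> [-19, -17, -8, -7, 8, 9, 11, 15, 29, 48] -> [19, 17, 8, 7, -8, -9, -11, -15, -29, -48] -> [8, 7, -8, -9, -11, -15, -29, -48]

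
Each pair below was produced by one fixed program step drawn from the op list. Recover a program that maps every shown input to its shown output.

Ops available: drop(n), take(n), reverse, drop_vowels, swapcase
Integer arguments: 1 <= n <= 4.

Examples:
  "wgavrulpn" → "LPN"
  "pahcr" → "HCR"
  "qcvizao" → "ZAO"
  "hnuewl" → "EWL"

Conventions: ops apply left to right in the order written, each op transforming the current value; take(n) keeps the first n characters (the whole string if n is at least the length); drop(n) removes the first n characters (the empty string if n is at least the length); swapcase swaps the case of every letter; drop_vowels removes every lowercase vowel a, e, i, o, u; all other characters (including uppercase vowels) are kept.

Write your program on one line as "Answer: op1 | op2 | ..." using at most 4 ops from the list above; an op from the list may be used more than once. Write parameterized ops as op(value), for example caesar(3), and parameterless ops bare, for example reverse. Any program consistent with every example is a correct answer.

swapcase | reverse | take(3) | reverse

Check, running the answer program on each example:
  "wgavrulpn" -> "WGAVRULPN" -> "NPLURVAGW" -> "NPL" -> "LPN"
  "pahcr" -> "PAHCR" -> "RCHAP" -> "RCH" -> "HCR"
  "qcvizao" -> "QCVIZAO" -> "OAZIVCQ" -> "OAZ" -> "ZAO"
  "hnuewl" -> "HNUEWL" -> "LWEUNH" -> "LWE" -> "EWL"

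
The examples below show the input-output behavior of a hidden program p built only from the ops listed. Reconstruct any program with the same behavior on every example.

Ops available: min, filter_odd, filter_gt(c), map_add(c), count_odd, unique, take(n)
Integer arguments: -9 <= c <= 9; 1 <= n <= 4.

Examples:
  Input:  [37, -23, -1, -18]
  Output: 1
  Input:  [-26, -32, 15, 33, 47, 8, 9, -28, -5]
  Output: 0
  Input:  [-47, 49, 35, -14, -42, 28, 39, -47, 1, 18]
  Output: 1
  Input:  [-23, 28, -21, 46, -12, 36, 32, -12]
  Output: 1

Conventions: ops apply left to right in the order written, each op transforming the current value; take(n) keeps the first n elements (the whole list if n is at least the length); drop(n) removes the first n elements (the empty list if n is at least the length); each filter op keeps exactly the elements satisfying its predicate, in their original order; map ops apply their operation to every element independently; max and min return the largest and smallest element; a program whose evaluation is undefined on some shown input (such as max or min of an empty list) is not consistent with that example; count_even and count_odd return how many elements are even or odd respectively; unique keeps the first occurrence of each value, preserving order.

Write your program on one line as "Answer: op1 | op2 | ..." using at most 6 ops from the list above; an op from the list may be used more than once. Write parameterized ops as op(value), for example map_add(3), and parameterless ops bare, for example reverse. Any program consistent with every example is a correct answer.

unique | take(1) | filter_odd | map_add(-4) | count_odd

Check, running the answer program on each example:
  [37, -23, -1, -18] -> [37, -23, -1, -18] -> [37] -> [37] -> [33] -> 1
  [-26, -32, 15, 33, 47, 8, 9, -28, -5] -> [-26, -32, 15, 33, 47, 8, 9, -28, -5] -> [-26] -> [] -> [] -> 0
  [-47, 49, 35, -14, -42, 28, 39, -47, 1, 18] -> [-47, 49, 35, -14, -42, 28, 39, 1, 18] -> [-47] -> [-47] -> [-51] -> 1
  [-23, 28, -21, 46, -12, 36, 32, -12] -> [-23, 28, -21, 46, -12, 36, 32] -> [-23] -> [-23] -> [-27] -> 1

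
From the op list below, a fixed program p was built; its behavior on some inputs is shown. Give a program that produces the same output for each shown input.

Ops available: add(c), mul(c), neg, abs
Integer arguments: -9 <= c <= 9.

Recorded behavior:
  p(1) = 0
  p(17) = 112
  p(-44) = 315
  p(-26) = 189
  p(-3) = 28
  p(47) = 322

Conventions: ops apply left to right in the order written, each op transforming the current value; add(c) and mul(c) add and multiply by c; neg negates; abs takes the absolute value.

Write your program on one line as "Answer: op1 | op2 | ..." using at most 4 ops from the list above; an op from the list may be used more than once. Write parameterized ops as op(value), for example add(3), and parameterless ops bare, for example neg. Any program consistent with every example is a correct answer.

mul(-7) | add(7) | abs

Check, running the answer program on each example:
  1 -> -7 -> 0 -> 0
  17 -> -119 -> -112 -> 112
  -44 -> 308 -> 315 -> 315
  -26 -> 182 -> 189 -> 189
  -3 -> 21 -> 28 -> 28
  47 -> -329 -> -322 -> 322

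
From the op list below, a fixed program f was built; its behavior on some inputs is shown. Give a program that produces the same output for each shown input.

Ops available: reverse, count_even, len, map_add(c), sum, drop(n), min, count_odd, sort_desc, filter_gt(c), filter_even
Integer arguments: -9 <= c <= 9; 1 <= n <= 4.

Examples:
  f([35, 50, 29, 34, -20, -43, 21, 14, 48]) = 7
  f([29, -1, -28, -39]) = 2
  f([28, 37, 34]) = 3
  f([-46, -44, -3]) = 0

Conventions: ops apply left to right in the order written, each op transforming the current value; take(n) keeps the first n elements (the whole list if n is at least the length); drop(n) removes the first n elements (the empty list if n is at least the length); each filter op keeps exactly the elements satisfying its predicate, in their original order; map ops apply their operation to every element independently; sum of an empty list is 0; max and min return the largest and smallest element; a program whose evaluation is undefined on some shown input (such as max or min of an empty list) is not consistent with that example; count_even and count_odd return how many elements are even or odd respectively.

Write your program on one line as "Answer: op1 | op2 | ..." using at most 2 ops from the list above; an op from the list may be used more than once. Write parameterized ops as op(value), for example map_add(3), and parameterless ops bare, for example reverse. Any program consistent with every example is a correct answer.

filter_gt(-2) | len

Check, running the answer program on each example:
  [35, 50, 29, 34, -20, -43, 21, 14, 48] -> [35, 50, 29, 34, 21, 14, 48] -> 7
  [29, -1, -28, -39] -> [29, -1] -> 2
  [28, 37, 34] -> [28, 37, 34] -> 3
  [-46, -44, -3] -> [] -> 0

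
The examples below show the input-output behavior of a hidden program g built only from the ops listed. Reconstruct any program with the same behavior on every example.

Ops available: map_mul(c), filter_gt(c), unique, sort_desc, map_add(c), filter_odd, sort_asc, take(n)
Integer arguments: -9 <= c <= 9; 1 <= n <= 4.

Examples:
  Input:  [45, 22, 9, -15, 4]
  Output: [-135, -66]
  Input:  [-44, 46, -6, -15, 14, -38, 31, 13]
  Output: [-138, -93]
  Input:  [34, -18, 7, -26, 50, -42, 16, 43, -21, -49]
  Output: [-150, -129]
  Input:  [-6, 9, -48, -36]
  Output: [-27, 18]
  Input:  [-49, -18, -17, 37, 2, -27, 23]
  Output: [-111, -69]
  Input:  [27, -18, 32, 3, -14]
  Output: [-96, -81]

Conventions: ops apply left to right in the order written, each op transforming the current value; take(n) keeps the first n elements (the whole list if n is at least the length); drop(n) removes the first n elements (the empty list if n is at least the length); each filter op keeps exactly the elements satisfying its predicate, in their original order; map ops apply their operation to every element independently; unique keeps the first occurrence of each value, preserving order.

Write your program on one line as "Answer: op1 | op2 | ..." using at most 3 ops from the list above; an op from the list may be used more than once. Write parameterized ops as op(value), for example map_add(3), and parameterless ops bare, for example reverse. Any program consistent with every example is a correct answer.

sort_desc | map_mul(-3) | take(2)

Check, running the answer program on each example:
  [45, 22, 9, -15, 4] -> [45, 22, 9, 4, -15] -> [-135, -66, -27, -12, 45] -> [-135, -66]
  [-44, 46, -6, -15, 14, -38, 31, 13] -> [46, 31, 14, 13, -6, -15, -38, -44] -> [-138, -93, -42, -39, 18, 45, 114, 132] -> [-138, -93]
  [34, -18, 7, -26, 50, -42, 16, 43, -21, -49] -> [50, 43, 34, 16, 7, -18, -21, -26, -42, -49] -> [-150, -129, -102, -48, -21, 54, 63, 78, 126, 147] -> [-150, -129]
  [-6, 9, -48, -36] -> [9, -6, -36, -48] -> [-27, 18, 108, 144] -> [-27, 18]
  [-49, -18, -17, 37, 2, -27, 23] -> [37, 23, 2, -17, -18, -27, -49] -> [-111, -69, -6, 51, 54, 81, 147] -> [-111, -69]
  [27, -18, 32, 3, -14] -> [32, 27, 3, -14, -18] -> [-96, -81, -9, 42, 54] -> [-96, -81]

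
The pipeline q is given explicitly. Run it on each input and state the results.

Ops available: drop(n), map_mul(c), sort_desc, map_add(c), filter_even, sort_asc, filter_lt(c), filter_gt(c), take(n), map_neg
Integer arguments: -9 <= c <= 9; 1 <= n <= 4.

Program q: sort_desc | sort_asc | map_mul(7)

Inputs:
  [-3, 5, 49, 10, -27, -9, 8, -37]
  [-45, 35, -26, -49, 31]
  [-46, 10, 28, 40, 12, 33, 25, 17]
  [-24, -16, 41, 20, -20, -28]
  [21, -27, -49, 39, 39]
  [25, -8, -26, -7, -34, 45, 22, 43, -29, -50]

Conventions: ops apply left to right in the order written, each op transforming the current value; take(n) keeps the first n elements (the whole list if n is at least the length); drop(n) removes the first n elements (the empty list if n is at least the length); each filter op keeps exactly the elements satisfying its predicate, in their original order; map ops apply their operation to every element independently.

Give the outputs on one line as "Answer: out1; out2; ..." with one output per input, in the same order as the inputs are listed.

Execution, op by op:
  [-3, 5, 49, 10, -27, -9, 8, -37] -> [49, 10, 8, 5, -3, -9, -27, -37] -> [-37, -27, -9, -3, 5, 8, 10, 49] -> [-259, -189, -63, -21, 35, 56, 70, 343]
  [-45, 35, -26, -49, 31] -> [35, 31, -26, -45, -49] -> [-49, -45, -26, 31, 35] -> [-343, -315, -182, 217, 245]
  [-46, 10, 28, 40, 12, 33, 25, 17] -> [40, 33, 28, 25, 17, 12, 10, -46] -> [-46, 10, 12, 17, 25, 28, 33, 40] -> [-322, 70, 84, 119, 175, 196, 231, 280]
  [-24, -16, 41, 20, -20, -28] -> [41, 20, -16, -20, -24, -28] -> [-28, -24, -20, -16, 20, 41] -> [-196, -168, -140, -112, 140, 287]
  [21, -27, -49, 39, 39] -> [39, 39, 21, -27, -49] -> [-49, -27, 21, 39, 39] -> [-343, -189, 147, 273, 273]
  [25, -8, -26, -7, -34, 45, 22, 43, -29, -50] -> [45, 43, 25, 22, -7, -8, -26, -29, -34, -50] -> [-50, -34, -29, -26, -8, -7, 22, 25, 43, 45] -> [-350, -238, -203, -182, -56, -49, 154, 175, 301, 315]

[-259, -189, -63, -21, 35, 56, 70, 343]; [-343, -315, -182, 217, 245]; [-322, 70, 84, 119, 175, 196, 231, 280]; [-196, -168, -140, -112, 140, 287]; [-343, -189, 147, 273, 273]; [-350, -238, -203, -182, -56, -49, 154, 175, 301, 315]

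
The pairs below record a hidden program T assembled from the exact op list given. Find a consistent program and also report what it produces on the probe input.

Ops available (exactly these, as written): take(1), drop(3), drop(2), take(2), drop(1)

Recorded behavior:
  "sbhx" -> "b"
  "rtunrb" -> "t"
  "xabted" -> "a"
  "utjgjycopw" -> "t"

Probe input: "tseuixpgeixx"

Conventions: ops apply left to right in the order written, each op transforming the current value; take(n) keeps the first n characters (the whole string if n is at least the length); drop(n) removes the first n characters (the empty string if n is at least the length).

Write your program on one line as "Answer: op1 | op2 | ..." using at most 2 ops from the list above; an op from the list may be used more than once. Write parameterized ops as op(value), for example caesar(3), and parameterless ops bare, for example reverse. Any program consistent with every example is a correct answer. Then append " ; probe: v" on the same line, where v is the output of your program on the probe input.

take(2) | drop(1) ; probe: "s"

Check, running the answer program on each example:
  "sbhx" -> "sb" -> "b"
  "rtunrb" -> "rt" -> "t"
  "xabted" -> "xa" -> "a"
  "utjgjycopw" -> "ut" -> "t"
  probe: "tseuixpgeixx" -> "ts" -> "s"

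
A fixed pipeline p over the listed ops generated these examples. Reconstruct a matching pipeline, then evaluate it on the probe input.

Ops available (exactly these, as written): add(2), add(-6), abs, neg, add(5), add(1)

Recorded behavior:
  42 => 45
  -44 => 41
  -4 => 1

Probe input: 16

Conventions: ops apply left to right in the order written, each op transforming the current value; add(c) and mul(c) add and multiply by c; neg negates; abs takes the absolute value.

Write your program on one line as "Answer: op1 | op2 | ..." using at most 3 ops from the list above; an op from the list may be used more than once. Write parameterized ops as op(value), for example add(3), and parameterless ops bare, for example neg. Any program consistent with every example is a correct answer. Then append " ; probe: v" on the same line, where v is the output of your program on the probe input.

add(2) | add(1) | abs ; probe: 19

Check, running the answer program on each example:
  42 -> 44 -> 45 -> 45
  -44 -> -42 -> -41 -> 41
  -4 -> -2 -> -1 -> 1
  probe: 16 -> 18 -> 19 -> 19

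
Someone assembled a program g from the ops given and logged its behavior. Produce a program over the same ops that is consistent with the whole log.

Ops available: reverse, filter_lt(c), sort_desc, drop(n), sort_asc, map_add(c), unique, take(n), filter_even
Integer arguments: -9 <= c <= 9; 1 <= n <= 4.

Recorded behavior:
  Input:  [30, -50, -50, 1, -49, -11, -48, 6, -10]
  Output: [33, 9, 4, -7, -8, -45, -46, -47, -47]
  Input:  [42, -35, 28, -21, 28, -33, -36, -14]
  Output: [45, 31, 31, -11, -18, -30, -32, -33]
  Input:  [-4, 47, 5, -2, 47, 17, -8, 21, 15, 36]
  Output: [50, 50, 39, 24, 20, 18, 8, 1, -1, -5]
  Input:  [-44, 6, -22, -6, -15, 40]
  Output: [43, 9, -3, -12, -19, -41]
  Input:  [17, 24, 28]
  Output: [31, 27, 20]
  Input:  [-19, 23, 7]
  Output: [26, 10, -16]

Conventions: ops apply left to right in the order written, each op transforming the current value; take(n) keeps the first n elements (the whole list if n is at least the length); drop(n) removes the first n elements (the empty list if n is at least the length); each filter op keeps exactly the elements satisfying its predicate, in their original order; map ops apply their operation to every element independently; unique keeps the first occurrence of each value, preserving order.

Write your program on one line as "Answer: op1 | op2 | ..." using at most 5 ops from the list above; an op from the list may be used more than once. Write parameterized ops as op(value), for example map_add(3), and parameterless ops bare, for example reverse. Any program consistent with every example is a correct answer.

reverse | sort_asc | map_add(3) | sort_desc

Check, running the answer program on each example:
  [30, -50, -50, 1, -49, -11, -48, 6, -10] -> [-10, 6, -48, -11, -49, 1, -50, -50, 30] -> [-50, -50, -49, -48, -11, -10, 1, 6, 30] -> [-47, -47, -46, -45, -8, -7, 4, 9, 33] -> [33, 9, 4, -7, -8, -45, -46, -47, -47]
  [42, -35, 28, -21, 28, -33, -36, -14] -> [-14, -36, -33, 28, -21, 28, -35, 42] -> [-36, -35, -33, -21, -14, 28, 28, 42] -> [-33, -32, -30, -18, -11, 31, 31, 45] -> [45, 31, 31, -11, -18, -30, -32, -33]
  [-4, 47, 5, -2, 47, 17, -8, 21, 15, 36] -> [36, 15, 21, -8, 17, 47, -2, 5, 47, -4] -> [-8, -4, -2, 5, 15, 17, 21, 36, 47, 47] -> [-5, -1, 1, 8, 18, 20, 24, 39, 50, 50] -> [50, 50, 39, 24, 20, 18, 8, 1, -1, -5]
  [-44, 6, -22, -6, -15, 40] -> [40, -15, -6, -22, 6, -44] -> [-44, -22, -15, -6, 6, 40] -> [-41, -19, -12, -3, 9, 43] -> [43, 9, -3, -12, -19, -41]
  [17, 24, 28] -> [28, 24, 17] -> [17, 24, 28] -> [20, 27, 31] -> [31, 27, 20]
  [-19, 23, 7] -> [7, 23, -19] -> [-19, 7, 23] -> [-16, 10, 26] -> [26, 10, -16]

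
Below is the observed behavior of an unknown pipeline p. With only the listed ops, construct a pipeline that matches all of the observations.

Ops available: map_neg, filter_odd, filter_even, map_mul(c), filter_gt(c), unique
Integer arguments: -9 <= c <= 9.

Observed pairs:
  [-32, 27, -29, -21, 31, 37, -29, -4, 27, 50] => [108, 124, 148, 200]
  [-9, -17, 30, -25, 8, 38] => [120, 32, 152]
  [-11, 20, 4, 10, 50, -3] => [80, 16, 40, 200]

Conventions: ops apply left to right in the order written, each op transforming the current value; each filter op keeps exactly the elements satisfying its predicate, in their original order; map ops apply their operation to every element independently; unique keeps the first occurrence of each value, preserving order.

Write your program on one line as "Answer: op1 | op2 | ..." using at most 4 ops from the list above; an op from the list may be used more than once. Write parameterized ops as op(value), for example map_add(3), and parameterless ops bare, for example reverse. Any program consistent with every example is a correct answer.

unique | map_mul(-4) | map_neg | filter_gt(1)

Check, running the answer program on each example:
  [-32, 27, -29, -21, 31, 37, -29, -4, 27, 50] -> [-32, 27, -29, -21, 31, 37, -4, 50] -> [128, -108, 116, 84, -124, -148, 16, -200] -> [-128, 108, -116, -84, 124, 148, -16, 200] -> [108, 124, 148, 200]
  [-9, -17, 30, -25, 8, 38] -> [-9, -17, 30, -25, 8, 38] -> [36, 68, -120, 100, -32, -152] -> [-36, -68, 120, -100, 32, 152] -> [120, 32, 152]
  [-11, 20, 4, 10, 50, -3] -> [-11, 20, 4, 10, 50, -3] -> [44, -80, -16, -40, -200, 12] -> [-44, 80, 16, 40, 200, -12] -> [80, 16, 40, 200]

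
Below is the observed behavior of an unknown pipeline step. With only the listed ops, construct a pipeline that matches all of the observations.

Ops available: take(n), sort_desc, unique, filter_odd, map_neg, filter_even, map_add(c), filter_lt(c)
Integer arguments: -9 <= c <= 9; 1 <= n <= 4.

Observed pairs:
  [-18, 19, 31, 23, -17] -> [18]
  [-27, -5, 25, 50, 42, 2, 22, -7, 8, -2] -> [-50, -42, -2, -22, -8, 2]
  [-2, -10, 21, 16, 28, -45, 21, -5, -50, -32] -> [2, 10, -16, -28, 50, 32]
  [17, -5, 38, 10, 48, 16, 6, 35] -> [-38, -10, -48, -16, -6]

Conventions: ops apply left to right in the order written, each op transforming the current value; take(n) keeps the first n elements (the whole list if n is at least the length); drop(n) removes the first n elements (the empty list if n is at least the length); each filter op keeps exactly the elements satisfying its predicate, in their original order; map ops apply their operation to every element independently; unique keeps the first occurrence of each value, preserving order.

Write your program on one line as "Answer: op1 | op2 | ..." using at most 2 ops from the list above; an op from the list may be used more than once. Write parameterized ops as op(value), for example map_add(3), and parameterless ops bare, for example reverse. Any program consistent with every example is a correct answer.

map_neg | filter_even

Check, running the answer program on each example:
  [-18, 19, 31, 23, -17] -> [18, -19, -31, -23, 17] -> [18]
  [-27, -5, 25, 50, 42, 2, 22, -7, 8, -2] -> [27, 5, -25, -50, -42, -2, -22, 7, -8, 2] -> [-50, -42, -2, -22, -8, 2]
  [-2, -10, 21, 16, 28, -45, 21, -5, -50, -32] -> [2, 10, -21, -16, -28, 45, -21, 5, 50, 32] -> [2, 10, -16, -28, 50, 32]
  [17, -5, 38, 10, 48, 16, 6, 35] -> [-17, 5, -38, -10, -48, -16, -6, -35] -> [-38, -10, -48, -16, -6]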